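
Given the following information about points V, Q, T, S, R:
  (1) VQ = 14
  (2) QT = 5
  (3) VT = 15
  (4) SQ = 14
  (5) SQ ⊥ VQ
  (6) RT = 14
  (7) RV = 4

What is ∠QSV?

Step 1: By the law of cosines on triangle SQV: SV² = 14² + 14² − 2·14·14·cos(90°) = 392, so SV = 14·√2.
Step 2: By the inverse law of cosines on triangle QSV: cos(∠QSV) = (14² + (14·√2)² − 14²) / (2·14·14·√2) = 392/554.37 = 0.7071, so ∠QSV = 45°.

Therefore, the measure of angle ∠QSV = 45°.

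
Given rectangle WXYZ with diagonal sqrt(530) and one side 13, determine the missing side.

The diagonal of a rectangle forms a right triangle with the two sides.
Rearranging the Pythagorean theorem: missing side = sqrt(d^2 - known^2).
= sqrt(530 - 169) = sqrt(361) = 19.

19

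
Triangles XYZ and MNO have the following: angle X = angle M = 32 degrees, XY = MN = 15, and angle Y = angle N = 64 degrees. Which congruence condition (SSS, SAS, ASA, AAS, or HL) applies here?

The given information matches ASA: Two pairs of corresponding angles and the included side are equal (Angle-Side-Angle).

ASA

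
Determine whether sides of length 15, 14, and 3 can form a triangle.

For three segments to close into a triangle, no single side can be as long as the other two combined.
The longest side is 15, and 3 + 14 = 17 > 15.
A triangle can be formed.

Yes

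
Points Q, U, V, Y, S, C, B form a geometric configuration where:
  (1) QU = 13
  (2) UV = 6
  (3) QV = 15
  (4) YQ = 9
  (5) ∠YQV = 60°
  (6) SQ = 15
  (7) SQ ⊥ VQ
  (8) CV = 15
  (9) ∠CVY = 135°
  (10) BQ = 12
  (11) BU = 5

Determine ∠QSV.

Step 1: By the law of cosines on triangle SQV: SV² = 15² + 15² − 2·15·15·cos(90°) = 450, so SV = 15·√2.
Step 2: By the inverse law of cosines on triangle QSV: cos(∠QSV) = (15² + (15·√2)² − 15²) / (2·15·15·√2) = 450/636.4 = 0.7071, so ∠QSV = 45°.

Therefore, the measure of angle ∠QSV = 45°.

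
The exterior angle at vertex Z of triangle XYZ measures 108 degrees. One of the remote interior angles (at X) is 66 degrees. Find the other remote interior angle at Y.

By the exterior angle theorem: exterior angle = sum of remote interior angles.
108 = 66 + angle Y
angle Y = 108 - 66 = 42 degrees

42 degrees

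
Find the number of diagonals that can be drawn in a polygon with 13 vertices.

Each of the 13 vertices connects to 10 non-adjacent vertices via diagonals.
Total connections = 13 × 10 = 130, but each diagonal is counted twice.
Number of diagonals = 130 / 2 = 65.

65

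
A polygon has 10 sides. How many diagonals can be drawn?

The number of diagonals in an n-gon is n(n - 3)/2.
For n = 10: 10(10 - 3)/2 = 10 × 7 / 2 = 35.

35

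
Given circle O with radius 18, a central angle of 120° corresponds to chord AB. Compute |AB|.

Chord length = 2r sin(θ/2)
= 2 × 18 × sin(120°/2)
= 2 × 18 × sin(60°)
= 18*sqrt(3)

18*sqrt(3)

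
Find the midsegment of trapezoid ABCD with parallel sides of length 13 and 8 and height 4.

The midsegment (median) of a trapezoid connects the midpoints of the non-parallel sides.
Its length is the average of the two bases: (13 + 8) / 2 = 21/2.

21/2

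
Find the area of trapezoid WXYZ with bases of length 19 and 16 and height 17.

Area of a trapezoid = (base1 + base2) * height / 2
Area = (19 + 16) * 17 / 2
Area = 35 * 17 / 2
Area = 595 / 2
Area = 595/2

595/2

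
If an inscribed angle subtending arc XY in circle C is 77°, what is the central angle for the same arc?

Central angle = 2 × 77° = 154° (inscribed angle theorem).

154°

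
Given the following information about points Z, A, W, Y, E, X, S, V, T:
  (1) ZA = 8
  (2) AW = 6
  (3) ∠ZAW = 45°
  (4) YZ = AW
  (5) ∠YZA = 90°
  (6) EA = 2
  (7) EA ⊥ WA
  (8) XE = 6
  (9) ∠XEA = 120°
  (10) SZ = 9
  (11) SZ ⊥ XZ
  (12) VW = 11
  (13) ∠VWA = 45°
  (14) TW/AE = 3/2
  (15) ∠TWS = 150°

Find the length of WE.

Step 1: By the law of cosines on triangle WAE: WE² = 6² + 2² − 2·6·2·cos(90°) = 40, so WE = 2·√10.

Therefore, the length of WE = 2·√10.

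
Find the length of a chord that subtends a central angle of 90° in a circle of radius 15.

Chord length = 2r sin(θ/2)
= 2 × 15 × sin(90°/2)
= 2 × 15 × sin(45°)
= 15*sqrt(2)

15*sqrt(2)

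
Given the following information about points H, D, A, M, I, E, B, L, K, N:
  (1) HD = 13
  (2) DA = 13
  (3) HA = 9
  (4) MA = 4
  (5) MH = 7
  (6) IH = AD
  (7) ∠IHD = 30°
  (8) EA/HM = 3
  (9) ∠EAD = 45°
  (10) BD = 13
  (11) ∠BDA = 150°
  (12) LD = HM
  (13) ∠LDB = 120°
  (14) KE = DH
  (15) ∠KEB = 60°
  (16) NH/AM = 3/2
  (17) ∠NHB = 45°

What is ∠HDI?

From the given relations: IH = AD = 13.
Step 1: By the law of cosines on triangle DHI: DI² = 13² + 13² − 2·13·13·cos(30°) = 45.28, so DI ≈ 6.73.
Step 2: By the inverse law of cosines on triangle HDI: cos(∠HDI) = (13² + 6.73² − 13²) / (2·13·6.73) = 45.28/174.96 = 0.2588, so ∠HDI = 75°.

Therefore, the measure of angle ∠HDI = 75°.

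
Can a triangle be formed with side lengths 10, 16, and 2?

The longest side is 16. The other two sides sum to 2 + 10 = 12.
Since 12 ≤ 16, the two shorter sides cannot reach around to close the triangle.

No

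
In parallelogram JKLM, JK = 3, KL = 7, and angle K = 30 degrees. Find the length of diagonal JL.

Law of cosines: d^2 = 3^2 + 7^2 - 2(3)(7)cos(30°) = 58 - 21*sqrt(3), so d = sqrt(58 - 21*sqrt(3)).

sqrt(58 - 21*sqrt(3))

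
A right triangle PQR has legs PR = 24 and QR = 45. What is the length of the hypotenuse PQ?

By the Pythagorean theorem: PQ^2 = PR^2 + QR^2
PQ^2 = 24^2 + 45^2 = 576 + 2025 = 2601
PQ = sqrt(2601) = 51

51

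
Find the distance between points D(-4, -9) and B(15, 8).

d = sqrt((19)^2 + (17)^2) = sqrt(650) = 5*sqrt(26)

5*sqrt(26)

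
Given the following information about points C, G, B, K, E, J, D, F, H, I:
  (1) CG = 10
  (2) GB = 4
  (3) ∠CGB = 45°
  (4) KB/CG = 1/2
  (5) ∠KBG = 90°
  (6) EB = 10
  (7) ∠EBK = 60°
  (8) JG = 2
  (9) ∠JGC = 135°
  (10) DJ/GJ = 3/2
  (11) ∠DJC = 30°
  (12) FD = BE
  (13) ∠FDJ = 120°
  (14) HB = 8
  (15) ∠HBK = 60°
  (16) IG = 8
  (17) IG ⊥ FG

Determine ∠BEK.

From the given relations: KB = 1/2·CG = 1/2·10 = 5.
Step 1: By the law of cosines on triangle EBK: EK² = 10² + 5² − 2·10·5·cos(60°) = 75, so EK = 5·√3.
Step 2: By the inverse law of cosines on triangle BEK: cos(∠BEK) = (10² + (5·√3)² − 5²) / (2·10·5·√3) = 150/173.21 = 0.866, so ∠BEK = 30°.

Therefore, the measure of angle ∠BEK = 30°.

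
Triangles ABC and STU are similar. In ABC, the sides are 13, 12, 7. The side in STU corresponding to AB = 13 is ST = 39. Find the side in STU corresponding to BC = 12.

k = 39/13 = 3. TU = 3 * 12 = 36.

36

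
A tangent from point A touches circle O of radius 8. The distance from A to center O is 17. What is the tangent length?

tangent = √(d² - r²) = √(17² - 8²) = √(289 - 64) = √225 = 15

15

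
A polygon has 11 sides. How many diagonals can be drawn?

Total line segments between 11 vertices = C(11,2) = 55.
Subtract the 11 sides: 55 - 11 = 44 diagonals.

44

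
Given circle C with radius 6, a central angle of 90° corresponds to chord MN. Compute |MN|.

Chord length = 2r sin(θ/2)
= 2 × 6 × sin(90°/2)
= 2 × 6 × sin(45°)
= 6*sqrt(2)

6*sqrt(2)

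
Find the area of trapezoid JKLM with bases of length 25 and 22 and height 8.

Area of a trapezoid = (base1 + base2) * height / 2
Area = (25 + 22) * 8 / 2
Area = 47 * 8 / 2
Area = 376 / 2
Area = 188

188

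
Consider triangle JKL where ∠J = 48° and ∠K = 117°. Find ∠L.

angle L = 180 - 48 - 117 = 15 degrees.

15 degrees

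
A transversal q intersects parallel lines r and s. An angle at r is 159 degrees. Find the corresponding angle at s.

Corresponding angles formed by parallel lines and a transversal are equal.
The given angle is 159 degrees.
The corresponding angle = 159 degrees.

159 degrees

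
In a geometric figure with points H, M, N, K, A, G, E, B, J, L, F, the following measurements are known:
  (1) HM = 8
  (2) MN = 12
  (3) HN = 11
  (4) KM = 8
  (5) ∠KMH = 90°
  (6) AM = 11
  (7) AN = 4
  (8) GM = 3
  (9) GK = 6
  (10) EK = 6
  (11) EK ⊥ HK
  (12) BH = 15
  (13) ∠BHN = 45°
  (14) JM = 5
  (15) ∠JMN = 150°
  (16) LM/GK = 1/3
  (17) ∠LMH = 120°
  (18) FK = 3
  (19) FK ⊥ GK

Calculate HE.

Step 1: By the law of cosines on triangle HMK: HK² = 8² + 8² − 2·8·8·cos(90°) = 128, so HK = 8·√2.
Step 2: By the law of cosines on triangle HKE: HE² = (8·√2)² + 6² − 2·8·√2·6·cos(90°) = 164, so HE = 2·√41.

Therefore, the length of HE = 2·√41.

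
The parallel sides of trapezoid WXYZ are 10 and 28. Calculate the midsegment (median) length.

midsegment = (10 + 28) / 2 = 38 / 2 = 19

19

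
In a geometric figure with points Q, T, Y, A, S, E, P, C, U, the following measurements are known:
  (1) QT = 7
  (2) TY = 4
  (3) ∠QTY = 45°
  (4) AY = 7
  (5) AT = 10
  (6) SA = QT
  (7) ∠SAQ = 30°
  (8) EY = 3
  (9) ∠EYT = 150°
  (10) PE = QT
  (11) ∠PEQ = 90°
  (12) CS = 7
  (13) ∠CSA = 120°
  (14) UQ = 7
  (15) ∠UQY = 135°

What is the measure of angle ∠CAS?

From the given relations: SA = QT = 7.
Step 1: By the law of cosines on triangle ASC: AC² = 7² + 7² − 2·7·7·cos(120°) = 147, so AC = 7·√3.
Step 2: By the inverse law of cosines on triangle CAS: cos(∠CAS) = ((7·√3)² + 7² − 7²) / (2·7·√3·7) = 147/169.74 = 0.866, so ∠CAS = 30°.

Therefore, the measure of angle ∠CAS = 30°.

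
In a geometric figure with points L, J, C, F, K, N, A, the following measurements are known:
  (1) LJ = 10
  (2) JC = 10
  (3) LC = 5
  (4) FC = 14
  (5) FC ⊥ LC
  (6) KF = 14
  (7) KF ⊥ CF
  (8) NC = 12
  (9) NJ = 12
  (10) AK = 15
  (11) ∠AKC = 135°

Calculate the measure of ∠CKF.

Step 1: By the law of cosines on triangle KFC: KC² = 14² + 14² − 2·14·14·cos(90°) = 392, so KC = 14·√2.
Step 2: By the inverse law of cosines on triangle CKF: cos(∠CKF) = ((14·√2)² + 14² − 14²) / (2·14·√2·14) = 392/554.37 = 0.7071, so ∠CKF = 45°.

Therefore, the measure of angle ∠CKF = 45°.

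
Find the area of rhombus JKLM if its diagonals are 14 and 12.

The diagonals of a rhombus divide it into four right triangles.
Each triangle has legs 14/ 2 = 7 and 12/2 = 6, so each has area (1/2)*7*6 = 21.
Four such triangles give total area = (d1 * d2) / 2 = 84.

84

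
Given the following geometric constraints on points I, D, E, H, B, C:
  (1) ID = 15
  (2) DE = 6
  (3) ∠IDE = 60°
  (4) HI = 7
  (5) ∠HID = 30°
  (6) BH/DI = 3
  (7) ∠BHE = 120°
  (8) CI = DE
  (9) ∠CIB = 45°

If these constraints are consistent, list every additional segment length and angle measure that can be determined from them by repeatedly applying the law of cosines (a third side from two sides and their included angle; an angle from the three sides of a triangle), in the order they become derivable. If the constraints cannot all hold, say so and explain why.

The constraints are consistent. Derivable facts, in order:
After 1 step:
- DH ≈ 9.6
- IE = 3·√19
After 2 steps:
- ∠DEI = 96.59°
- ∠DHI = 128.61°
- ∠DIE = 23.41°
- ∠HDI = 21.39°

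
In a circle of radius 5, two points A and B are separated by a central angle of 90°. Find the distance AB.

Chord length = 2r sin(θ/2)
= 2 × 5 × sin(90°/2)
= 2 × 5 × sin(45°)
= 5*sqrt(2)

5*sqrt(2)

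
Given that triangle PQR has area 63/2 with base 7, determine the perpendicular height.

Area = (1/2) * base * height
height = 2 * Area / base
height = 2 * 63/2 / 7
height = 63 / 7
height = 9

9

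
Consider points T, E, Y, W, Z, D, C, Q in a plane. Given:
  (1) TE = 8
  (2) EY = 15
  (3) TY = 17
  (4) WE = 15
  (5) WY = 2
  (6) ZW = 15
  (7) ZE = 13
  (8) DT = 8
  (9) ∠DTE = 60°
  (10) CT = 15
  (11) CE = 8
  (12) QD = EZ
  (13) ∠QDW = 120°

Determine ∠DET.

Step 1: By the law of cosines on triangle ETD: ED² = 8² + 8² − 2·8·8·cos(60°) = 64, so ED = 8.
Step 2: By the inverse law of cosines on triangle DET: cos(∠DET) = (8² + 8² − 8²) / (2·8·8) = 64/128 = 0.5, so ∠DET = 60°.

Therefore, the measure of angle ∠DET = 60°.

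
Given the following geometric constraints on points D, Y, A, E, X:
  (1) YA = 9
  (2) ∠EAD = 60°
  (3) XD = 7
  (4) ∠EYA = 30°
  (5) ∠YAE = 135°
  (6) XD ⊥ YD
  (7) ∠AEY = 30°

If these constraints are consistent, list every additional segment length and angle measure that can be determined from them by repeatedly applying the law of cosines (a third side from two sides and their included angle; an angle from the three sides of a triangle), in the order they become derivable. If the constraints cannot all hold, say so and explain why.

These constraints are not satisfiable: (4), (5) and (7) are the three interior angles of triangle EYA, which must sum to 180°, but 30° + 135° + 30° = 195°. No planar figure meets all of them, so nothing further can be derived.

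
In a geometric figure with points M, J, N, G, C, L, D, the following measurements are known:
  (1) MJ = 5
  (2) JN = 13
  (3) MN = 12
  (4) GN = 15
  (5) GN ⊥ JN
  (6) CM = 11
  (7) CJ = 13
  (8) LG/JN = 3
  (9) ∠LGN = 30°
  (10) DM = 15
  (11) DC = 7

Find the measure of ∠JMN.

Step 1: By the inverse law of cosines on triangle JMN: cos(∠JMN) = (5² + 12² − 13²) / (2·5·12) = 0/120 = 0, so ∠JMN = 90°.

Therefore, the measure of angle ∠JMN = 90°.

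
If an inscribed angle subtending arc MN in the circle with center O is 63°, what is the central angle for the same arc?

By the inscribed angle theorem, the central angle is twice the inscribed angle.
Central angle = 2 × 63° = 126°

126°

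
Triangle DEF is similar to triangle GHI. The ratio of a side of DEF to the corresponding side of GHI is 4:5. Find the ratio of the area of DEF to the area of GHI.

Area ratio = (side ratio)^2 = (4/5)^2 = 16:25.

16:25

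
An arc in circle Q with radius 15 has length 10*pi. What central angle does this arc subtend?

θ = 360 × 10*pi / (2π × 15) = 120° (rearranging arc length formula).

120°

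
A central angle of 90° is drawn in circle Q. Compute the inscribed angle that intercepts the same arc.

By the inscribed angle theorem, the inscribed angle is half the central angle.
Inscribed angle = 90° / 2 = 45°

45°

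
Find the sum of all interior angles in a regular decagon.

The sum of interior angles of an n-sided polygon is (n - 2) * 180.
For n = 10: (10 - 2) * 180 = 8 * 180 = 1440 degrees.

1440 degrees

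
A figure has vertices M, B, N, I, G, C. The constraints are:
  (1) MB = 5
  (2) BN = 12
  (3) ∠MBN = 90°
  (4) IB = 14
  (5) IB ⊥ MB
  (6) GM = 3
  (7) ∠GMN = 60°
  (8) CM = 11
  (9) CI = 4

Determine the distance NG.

Step 1: By the law of cosines on triangle NBM: NM² = 12² + 5² − 2·12·5·cos(90°) = 169, so NM = 13.
Step 2: By the law of cosines on triangle NMG: NG² = 13² + 3² − 2·13·3·cos(60°) = 139, so NG = √139.

Therefore, the length of NG = √139.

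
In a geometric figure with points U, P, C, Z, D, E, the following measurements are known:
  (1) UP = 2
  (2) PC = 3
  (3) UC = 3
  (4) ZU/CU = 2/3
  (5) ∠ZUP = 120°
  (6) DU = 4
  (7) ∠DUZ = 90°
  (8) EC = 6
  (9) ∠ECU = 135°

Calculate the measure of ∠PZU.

From the given relations: ZU = 2/3·CU = 2/3·3 = 2.
Step 1: By the law of cosines on triangle ZUP: ZP² = 2² + 2² − 2·2·2·cos(120°) = 12, so ZP = 2·√3.
Step 2: By the inverse law of cosines on triangle PZU: cos(∠PZU) = ((2·√3)² + 2² − 2²) / (2·2·√3·2) = 12/13.86 = 0.866, so ∠PZU = 30°.

Therefore, the measure of angle ∠PZU = 30°.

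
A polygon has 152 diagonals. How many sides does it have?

Using d = n(n - 3)/2, we solve 152 = n(n - 3)/2.
So n(n - 3) = 304.
Testing n = 19: 19 * 16 = 304 = 304. Correct.
The polygon has 19 sides.

19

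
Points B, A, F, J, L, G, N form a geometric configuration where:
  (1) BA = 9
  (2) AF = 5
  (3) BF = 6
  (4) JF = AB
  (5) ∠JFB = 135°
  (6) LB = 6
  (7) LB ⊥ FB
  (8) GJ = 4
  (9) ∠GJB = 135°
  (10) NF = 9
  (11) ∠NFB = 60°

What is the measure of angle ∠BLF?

Step 1: By the law of cosines on triangle LBF: LF² = 6² + 6² − 2·6·6·cos(90°) = 72, so LF = 6·√2.
Step 2: By the inverse law of cosines on triangle BLF: cos(∠BLF) = (6² + (6·√2)² − 6²) / (2·6·6·√2) = 72/101.82 = 0.7071, so ∠BLF = 45°.

Therefore, the measure of angle ∠BLF = 45°.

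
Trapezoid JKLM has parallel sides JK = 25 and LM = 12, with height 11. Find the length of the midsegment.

The midsegment (median) of a trapezoid connects the midpoints of the non-parallel sides.
Its length is the average of the two bases: (25 + 12) / 2 = 37/2.

37/2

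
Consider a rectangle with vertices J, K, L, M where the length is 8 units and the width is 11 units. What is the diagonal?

Using the Pythagorean theorem:
d² = 8² + 11² = 64 + 121 = 185
d = sqrt(185)

sqrt(185)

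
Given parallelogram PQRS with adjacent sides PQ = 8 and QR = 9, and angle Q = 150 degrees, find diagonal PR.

The diagonal of a parallelogram can be found by treating two adjacent sides and the diagonal as a triangle.
Applying the law of cosines with sides 8, 9 and included angle 150°:
d^2 = 64 + 81 - 144*cos(150°) = 72*sqrt(3) + 145
d = sqrt(72*sqrt(3) + 145)

sqrt(72*sqrt(3) + 145)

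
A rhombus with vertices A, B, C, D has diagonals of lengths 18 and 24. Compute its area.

The diagonals of a rhombus divide it into four right triangles.
Each triangle has legs 18/ 2 = 9 and 24/2 = 12, so each has area (1/2)*9*12 = 54.
Four such triangles give total area = (d1 * d2) / 2 = 216.

216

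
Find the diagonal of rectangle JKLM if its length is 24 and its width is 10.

d = sqrt(24^2 + 10^2) = sqrt(676) = 26

26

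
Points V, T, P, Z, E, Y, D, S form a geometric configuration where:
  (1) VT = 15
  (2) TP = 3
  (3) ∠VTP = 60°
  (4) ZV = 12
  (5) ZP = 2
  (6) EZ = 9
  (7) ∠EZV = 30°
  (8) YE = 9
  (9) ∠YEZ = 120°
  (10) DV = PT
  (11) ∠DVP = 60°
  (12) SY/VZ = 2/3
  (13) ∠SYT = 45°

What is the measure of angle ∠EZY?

Step 1: By the law of cosines on triangle ZEY: ZY² = 9² + 9² − 2·9·9·cos(120°) = 243, so ZY = 9·√3.
Step 2: By the inverse law of cosines on triangle EZY: cos(∠EZY) = (9² + (9·√3)² − 9²) / (2·9·9·√3) = 243/280.59 = 0.866, so ∠EZY = 30°.

Therefore, the measure of angle ∠EZY = 30°.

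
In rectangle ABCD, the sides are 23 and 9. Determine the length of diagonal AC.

Using the Pythagorean theorem:
d² = 23² + 9² = 529 + 81 = 610
d = sqrt(610)

sqrt(610)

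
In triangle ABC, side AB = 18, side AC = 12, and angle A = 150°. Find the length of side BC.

By the law of cosines: BC^2 = AB^2 + AC^2 - 2*AB*AC*cos(A)
BC^2 = 18^2 + 12^2 - 2*18*12*cos(150°)
BC^2 = 324 + 144 - 432*(-sqrt(3)/2)
BC^2 = 216*sqrt(3) + 468
BC = 6*sqrt(6*sqrt(3) + 13)

6*sqrt(6*sqrt(3) + 13)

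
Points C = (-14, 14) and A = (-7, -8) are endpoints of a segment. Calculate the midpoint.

The midpoint is the average of the coordinates:
x: (-14 + -7)/2 = -21/2
y: (14 + -8)/2 = 3
Midpoint = (-21/2, 3)

(-21/2, 3)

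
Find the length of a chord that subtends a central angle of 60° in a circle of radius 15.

Chord = 2(15) sin(30°) = 15

15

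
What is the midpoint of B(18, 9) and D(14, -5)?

The midpoint is the average of the coordinates:
x: (18 + 14)/2 = 16
y: (9 + -5)/2 = 2
Midpoint = (16, 2)

(16, 2)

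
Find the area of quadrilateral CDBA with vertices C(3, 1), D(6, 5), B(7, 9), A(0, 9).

Using the Shoelace formula for a quadrilateral (vertices in order):
Area = (1/2)|sum of (x_i * y_(i+1) - x_(i+1) * y_i)|
Terms: (3*5 - 6*1) = 9, (6*9 - 7*5) = 19, (7*9 - 0*9) = 63, (0*1 - 3*9) = -27
Sum = 64
Area = (1/2)(64) = 32

32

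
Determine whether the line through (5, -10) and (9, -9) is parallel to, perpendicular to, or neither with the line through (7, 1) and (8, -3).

Slope of line 1: m1 = (-9 - -10)/(9 - 5) = 1/4 = 1/4
Slope of line 2: m2 = (-3 - 1)/(8 - 7) = -4/1 = -4
m1 * m2 = -1, so perpendicular.

Perpendicular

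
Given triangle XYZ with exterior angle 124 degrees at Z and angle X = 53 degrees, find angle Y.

angle Y = 124 - 53 = 71 degrees (exterior angle theorem).

71 degrees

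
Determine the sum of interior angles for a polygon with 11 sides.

The sum of interior angles of an n-sided polygon is (n - 2) * 180.
For n = 11: (11 - 2) * 180 = 9 * 180 = 1620 degrees.

1620 degrees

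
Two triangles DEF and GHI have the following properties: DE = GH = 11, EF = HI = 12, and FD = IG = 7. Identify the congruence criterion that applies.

The given information matches SSS: All three pairs of corresponding sides are equal (Side-Side-Side).

SSS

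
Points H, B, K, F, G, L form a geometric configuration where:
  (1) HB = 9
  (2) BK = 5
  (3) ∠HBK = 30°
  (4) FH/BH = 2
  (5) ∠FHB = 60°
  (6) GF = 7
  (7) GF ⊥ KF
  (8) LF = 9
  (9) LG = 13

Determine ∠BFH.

From the given relations: FH = 2·BH = 2·9 = 18.
Step 1: By the law of cosines on triangle FHB: FB² = 18² + 9² − 2·18·9·cos(60°) = 243, so FB = 9·√3.
Step 2: By the inverse law of cosines on triangle BFH: cos(∠BFH) = ((9·√3)² + 18² − 9²) / (2·9·√3·18) = 486/561.18 = 0.866, so ∠BFH = 30°.

Therefore, the measure of angle ∠BFH = 30°.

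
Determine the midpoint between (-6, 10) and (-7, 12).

The midpoint is the average of the coordinates:
x: (-6 + -7)/2 = -13/2
y: (10 + 12)/2 = 11
Midpoint = (-13/2, 11)

(-13/2, 11)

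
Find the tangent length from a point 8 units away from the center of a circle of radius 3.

Let T be the point of tangency. Then OT ⊥ XT (radius ⊥ tangent).
In right triangle OTX: OX² = OT² + XT²
8² = 3² + XT²
XT² = 55, XT = sqrt(55)

sqrt(55)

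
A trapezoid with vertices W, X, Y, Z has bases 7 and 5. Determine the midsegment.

The midsegment of a trapezoid = (base1 + base2) / 2
midsegment = (7 + 5) / 2
midsegment = 12 / 2
midsegment = 6

6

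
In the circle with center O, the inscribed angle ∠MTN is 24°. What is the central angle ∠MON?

The inscribed angle theorem states that a central angle is always twice any inscribed angle that subtends the same arc.
Since the inscribed angle is 24°, the central angle = 2 × 24° = 48°.

48°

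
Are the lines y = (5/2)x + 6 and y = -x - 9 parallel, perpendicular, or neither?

Slope of line 1: m1 = 5/2
Slope of line 2: m2 = -1
m1 != m2 (5/2 != -1), so not parallel.
m1 * m2 = (5/2) * (-1) = -5/2 != -1, so not perpendicular.
The lines are neither parallel nor perpendicular.

Neither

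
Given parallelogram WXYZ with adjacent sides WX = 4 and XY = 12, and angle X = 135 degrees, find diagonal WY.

Law of cosines: d^2 = 4^2 + 12^2 - 2(4)(12)cos(135°) = 48*sqrt(2) + 160, so d = 4*sqrt(3*sqrt(2) + 10).

4*sqrt(3*sqrt(2) + 10)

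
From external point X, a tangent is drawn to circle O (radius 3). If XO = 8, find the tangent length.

tangent = √(d² - r²) = √(8² - 3²) = √(64 - 9) = √55 = sqrt(55)

sqrt(55)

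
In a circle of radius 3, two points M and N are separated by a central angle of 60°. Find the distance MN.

Chord = 2(3) sin(30°) = 3

3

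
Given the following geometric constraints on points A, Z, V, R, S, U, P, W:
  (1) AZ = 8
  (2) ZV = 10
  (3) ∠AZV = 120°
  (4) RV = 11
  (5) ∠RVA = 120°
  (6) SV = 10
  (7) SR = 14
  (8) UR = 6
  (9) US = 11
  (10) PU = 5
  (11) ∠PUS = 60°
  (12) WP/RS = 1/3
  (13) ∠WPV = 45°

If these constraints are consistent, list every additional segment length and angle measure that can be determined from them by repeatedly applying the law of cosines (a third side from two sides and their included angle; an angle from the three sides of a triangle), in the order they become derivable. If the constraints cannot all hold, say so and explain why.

The constraints are consistent. Derivable facts, in order:
After 1 step:
- AV = 2·√61
- SP = √91
- ∠RSU = 24.17°
- ∠RSV = 51.32°
- ∠RUS = 107.18°
- ∠RVS = 83.48°
- ∠SRU = 48.65°
- ∠SRV = 45.21°
After 2 steps:
- AR ≈ 23.17
- ∠AVZ = 26.33°
- ∠PSU = 27°
- ∠SPU = 93°
- ∠VAZ = 33.67°
After 3 steps:
- ∠ARV = 35.72°
- ∠RAV = 24.28°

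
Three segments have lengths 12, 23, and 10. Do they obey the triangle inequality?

Check the triangle inequality: 12 + 10 = 22 ≤ 23.
Since the sum of two sides does not exceed the third, no triangle can be formed.

No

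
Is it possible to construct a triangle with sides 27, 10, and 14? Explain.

No.
The triangle inequality is violated: 10 + 14 = 24 ≤ 27.
These lengths cannot form a triangle.

No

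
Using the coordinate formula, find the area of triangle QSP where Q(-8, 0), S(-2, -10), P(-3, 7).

Using the Shoelace formula for a triangle:
Area = (1/2)|x0(y1 - y2) + x1(y2 - y0) + x2(y0 - y1)|
Area = (1/2)|-8(-10 - 7) + -2(7 - 0) + -3(0 - -10)|
Area = (1/2)|136 + -14 + -30|
Area = (1/2)|92|
Area = (1/2)(92)
Area = 46

46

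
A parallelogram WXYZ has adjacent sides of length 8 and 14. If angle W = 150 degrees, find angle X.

Consecutive angles are supplementary: angle X = 180 - 150 = 30 degrees.

30 degrees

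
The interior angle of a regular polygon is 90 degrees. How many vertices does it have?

The exterior angle is the supplement of the interior angle: 180 - 90 = 90 degrees.
Since the exterior angles of any convex polygon sum to 360 degrees, the number of sides is 360 / 90 = 4.

4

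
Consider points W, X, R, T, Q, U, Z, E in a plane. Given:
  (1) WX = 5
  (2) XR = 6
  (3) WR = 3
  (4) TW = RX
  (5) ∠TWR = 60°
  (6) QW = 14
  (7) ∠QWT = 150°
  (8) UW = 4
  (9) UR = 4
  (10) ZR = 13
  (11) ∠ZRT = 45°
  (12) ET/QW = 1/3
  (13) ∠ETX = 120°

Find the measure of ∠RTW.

From the given relations: TW = RX = 6.
Step 1: By the law of cosines on triangle TWR: TR² = 6² + 3² − 2·6·3·cos(60°) = 27, so TR = 3·√3.
Step 2: By the inverse law of cosines on triangle RTW: cos(∠RTW) = ((3·√3)² + 6² − 3²) / (2·3·√3·6) = 54/62.35 = 0.866, so ∠RTW = 30°.

Therefore, the measure of angle ∠RTW = 30°.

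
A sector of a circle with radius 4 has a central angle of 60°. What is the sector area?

The full circle has area πr² = π(4)² = 16*pi.
The sector covers 60° out of 360°, a fraction of 1/6.
Sector area = 16*pi × 1/6 = 8*pi/3.

8*pi/3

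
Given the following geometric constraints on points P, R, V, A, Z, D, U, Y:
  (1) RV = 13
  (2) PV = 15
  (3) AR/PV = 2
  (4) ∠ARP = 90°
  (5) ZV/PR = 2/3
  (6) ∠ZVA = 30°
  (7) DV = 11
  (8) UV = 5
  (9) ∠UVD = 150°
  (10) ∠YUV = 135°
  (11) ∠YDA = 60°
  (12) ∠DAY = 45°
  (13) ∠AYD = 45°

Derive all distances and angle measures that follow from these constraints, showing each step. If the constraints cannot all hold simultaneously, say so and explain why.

These constraints are not satisfiable: (11), (12) and (13) are the three interior angles of triangle YDA, which must sum to 180°, but 60° + 45° + 45° = 150°. No planar figure meets all of them, so nothing further can be derived.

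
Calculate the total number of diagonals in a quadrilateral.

Each of the 4 vertices connects to 1 non-adjacent vertices via diagonals.
Total connections = 4 × 1 = 4, but each diagonal is counted twice.
Number of diagonals = 4 / 2 = 2.

2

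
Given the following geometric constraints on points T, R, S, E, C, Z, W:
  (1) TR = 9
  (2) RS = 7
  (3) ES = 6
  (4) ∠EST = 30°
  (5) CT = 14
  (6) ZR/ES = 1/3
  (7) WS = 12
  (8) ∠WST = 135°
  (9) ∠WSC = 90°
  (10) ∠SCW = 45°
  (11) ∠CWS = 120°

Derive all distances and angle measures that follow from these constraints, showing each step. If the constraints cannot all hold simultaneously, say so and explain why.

These constraints are not satisfiable: (9), (10) and (11) are the three interior angles of triangle WSC, which must sum to 180°, but 90° + 45° + 120° = 255°. No planar figure meets all of them, so nothing further can be derived.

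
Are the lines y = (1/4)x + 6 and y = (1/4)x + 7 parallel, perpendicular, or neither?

Slope of line 1: m1 = 1/4
Slope of line 2: m2 = 1/4
Two lines are parallel if and only if they have equal slopes (or both are vertical).
Here m1 = m2 = 1/4, confirming the lines are parallel.

Parallel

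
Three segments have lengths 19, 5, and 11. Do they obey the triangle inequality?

No.
The triangle inequality is violated: 5 + 11 = 16 ≤ 19.
These lengths cannot form a triangle.

No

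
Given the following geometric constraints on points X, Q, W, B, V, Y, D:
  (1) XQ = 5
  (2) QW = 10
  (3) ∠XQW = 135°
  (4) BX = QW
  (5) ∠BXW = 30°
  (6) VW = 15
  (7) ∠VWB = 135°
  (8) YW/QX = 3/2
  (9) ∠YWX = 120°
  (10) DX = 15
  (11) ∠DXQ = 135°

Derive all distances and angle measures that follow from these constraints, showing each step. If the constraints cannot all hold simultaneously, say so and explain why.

The constraints are consistent.

From the given relations:
  BX = QW = 10
  YW = 3/2·QX = 3/2·5 ≈ 7.5

Step 1: From XQ = 5, QW = 10, and ∠XQW = 135°, by the law of cosines:
  XW² = XQ² + QW² - 2·XQ·QW·cos(135°) = 25 + 100 + 70.71 = 195.7
  XW ≈ 13.99

Step 2: From QX = 5, XD = 15, and ∠QXD = 135°, by the law of cosines:
  QD² = QX² + XD² - 2·QX·XD·cos(135°) = 25 + 225 + 106.1 = 356.1
  QD ≈ 18.87

Step 3: From XW = 13.99, WY = 7.5, and ∠XWY = 120°, by the law of cosines:
  XY² = XW² + WY² - 2·XW·WY·cos(120°) = 195.7 + 56.25 + 104.9 = 356.9
  XY ≈ 18.89

Step 4: From WX = 13.99, XB = 10, and ∠WXB = 30°, by the law of cosines:
  WB² = WX² + XB² - 2·WX·XB·cos(30°) = 195.7 + 100 - 242.3 = 53.4
  WB ≈ 7.31

Step 5: From XQ = 5, XW = 13.99, QW = 10, by the inverse law of cosines:
  cos(∠QXW) = (XQ² + XW² - QW²) / (2·XQ·XW)
  ∠QXW = 30.36°

Step 6: From QD = 18.87, QX = 5, DX = 15, by the inverse law of cosines:
  cos(∠DQX) = (QD² + QX² - DX²) / (2·QD·QX)
  ∠DQX = 34.2°

Step 7: From WQ = 10, WX = 13.99, QX = 5, by the inverse law of cosines:
  cos(∠QWX) = (WQ² + WX² - QX²) / (2·WQ·WX)
  ∠QWX = 14.64°

Step 8: From DQ = 18.87, DX = 15, QX = 5, by the inverse law of cosines:
  cos(∠QDX) = (DQ² + DX² - QX²) / (2·DQ·DX)
  ∠QDX = 10.8°

Step 9: From BW = 7.31, WV = 15, and ∠BWV = 135°, by the law of cosines:
  BV² = BW² + WV² - 2·BW·WV·cos(135°) = 53.4 + 225 + 155 = 433.4
  BV ≈ 20.82

Step 10: From XW = 13.99, XY = 18.89, WY = 7.5, by the inverse law of cosines:
  cos(∠WXY) = (XW² + XY² - WY²) / (2·XW·XY)
  ∠WXY = 20.11°

Step 11: From WB = 7.31, WX = 13.99, BX = 10, by the inverse law of cosines:
  cos(∠BWX) = (WB² + WX² - BX²) / (2·WB·WX)
  ∠BWX = 43.17°

Step 12: From BW = 7.31, BX = 10, WX = 13.99, by the inverse law of cosines:
  cos(∠WBX) = (BW² + BX² - WX²) / (2·BW·BX)
  ∠WBX = 106.83°

Step 13: From YW = 7.5, YX = 18.89, WX = 13.99, by the inverse law of cosines:
  cos(∠WYX) = (YW² + YX² - WX²) / (2·YW·YX)
  ∠WYX = 39.89°

Step 14: From BV = 20.82, BW = 7.31, VW = 15, by the inverse law of cosines:
  cos(∠VBW) = (BV² + BW² - VW²) / (2·BV·BW)
  ∠VBW = 30.63°

Step 15: From VB = 20.82, VW = 15, BW = 7.31, by the inverse law of cosines:
  cos(∠BVW) = (VB² + VW² - BW²) / (2·VB·VW)
  ∠BVW = 14.37°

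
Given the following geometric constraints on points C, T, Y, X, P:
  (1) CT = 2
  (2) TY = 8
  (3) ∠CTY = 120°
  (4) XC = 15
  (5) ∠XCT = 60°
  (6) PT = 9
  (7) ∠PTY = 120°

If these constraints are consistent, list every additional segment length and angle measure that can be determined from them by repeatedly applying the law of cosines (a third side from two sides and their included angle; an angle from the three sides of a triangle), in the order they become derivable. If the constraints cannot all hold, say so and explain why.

The constraints are consistent. Derivable facts, in order:
After 1 step:
- CY = 2·√21
- TX = √199
- YP ≈ 14.73
After 2 steps:
- ∠CTX = 112.95°
- ∠CXT = 7.05°
- ∠CYT = 10.89°
- ∠PYT = 31.95°
- ∠TCY = 49.11°
- ∠TPY = 28.05°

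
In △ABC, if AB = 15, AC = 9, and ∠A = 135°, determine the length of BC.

When two sides and the included angle are known, the law of cosines gives the third side.
c^2 = a^2 + b^2 - 2ab cos(C) generalizes the Pythagorean theorem to non-right triangles.
Here: BC^2 = 225 + 81 - 270*(-sqrt(2)/2) = 135*sqrt(2) + 306
BC = 3*sqrt(15*sqrt(2) + 34)

3*sqrt(15*sqrt(2) + 34)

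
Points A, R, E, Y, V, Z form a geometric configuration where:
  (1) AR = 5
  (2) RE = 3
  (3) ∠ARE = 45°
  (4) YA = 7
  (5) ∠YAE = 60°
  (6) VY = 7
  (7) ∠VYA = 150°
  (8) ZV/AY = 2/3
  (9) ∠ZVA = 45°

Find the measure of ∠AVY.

Step 1: By the law of cosines on triangle VYA: VA² = 7² + 7² − 2·7·7·cos(150°) = 182.87, so VA ≈ 13.52.
Step 2: By the inverse law of cosines on triangle AVY: cos(∠AVY) = (13.52² + 7² − 7²) / (2·13.52·7) = 182.87/189.32 = 0.9659, so ∠AVY = 15°.

Therefore, the measure of angle ∠AVY = 15°.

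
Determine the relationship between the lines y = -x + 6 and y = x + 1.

Slope of line 1: m1 = -1
Slope of line 2: m2 = 1
Two lines are perpendicular when the product of their slopes is -1 (negative reciprocals).
m1 * m2 = (-1) * (1) = -1, confirming perpendicularity.

Perpendicular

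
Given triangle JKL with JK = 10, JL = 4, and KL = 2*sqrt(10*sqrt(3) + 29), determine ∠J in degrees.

cos(J) = (10² + 4² - (2*sqrt(10*sqrt(3) + 29))²) / (2 × 10 × 4) = -sqrt(3)/2, so J = arccos(-sqrt(3)/2) = 150°.

150°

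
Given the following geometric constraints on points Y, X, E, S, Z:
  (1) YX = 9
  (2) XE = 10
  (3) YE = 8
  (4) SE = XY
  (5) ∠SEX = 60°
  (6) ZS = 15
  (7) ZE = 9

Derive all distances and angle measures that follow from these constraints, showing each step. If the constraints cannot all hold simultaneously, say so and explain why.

The constraints are consistent.

From the given relations:
  SE = XY = 9

Step 1: From XE = 10, ES = 9, and ∠XES = 60°, by the law of cosines:
  XS² = XE² + ES² - 2·XE·ES·cos(60°) = 100 + 81 - 90 = 91
  XS = √91

Step 2: From YE = 8, YX = 9, EX = 10, by the inverse law of cosines:
  cos(∠EYX) = (YE² + YX² - EX²) / (2·YE·YX)
  ∠EYX = 71.79°

Step 3: From XE = 10, XY = 9, EY = 8, by the inverse law of cosines:
  cos(∠EXY) = (XE² + XY² - EY²) / (2·XE·XY)
  ∠EXY = 49.46°

Step 4: From ES = 9, EZ = 9, SZ = 15, by the inverse law of cosines:
  cos(∠SEZ) = (ES² + EZ² - SZ²) / (2·ES·EZ)
  ∠SEZ = 112.89°

Step 5: From EX = 10, EY = 8, XY = 9, by the inverse law of cosines:
  cos(∠XEY) = (EX² + EY² - XY²) / (2·EX·EY)
  ∠XEY = 58.75°

Step 6: From SE = 9, SZ = 15, EZ = 9, by the inverse law of cosines:
  cos(∠ESZ) = (SE² + SZ² - EZ²) / (2·SE·SZ)
  ∠ESZ = 33.56°

Step 7: From ZE = 9, ZS = 15, ES = 9, by the inverse law of cosines:
  cos(∠EZS) = (ZE² + ZS² - ES²) / (2·ZE·ZS)
  ∠EZS = 33.56°

Step 8: From XE = 10, XS = √91, ES = 9, by the inverse law of cosines:
  cos(∠EXS) = (XE² + XS² - ES²) / (2·XE·XS)
  ∠EXS = 54.79°

Step 9: From SE = 9, SX = √91, EX = 10, by the inverse law of cosines:
  cos(∠ESX) = (SE² + SX² - EX²) / (2·SE·SX)
  ∠ESX = 65.21°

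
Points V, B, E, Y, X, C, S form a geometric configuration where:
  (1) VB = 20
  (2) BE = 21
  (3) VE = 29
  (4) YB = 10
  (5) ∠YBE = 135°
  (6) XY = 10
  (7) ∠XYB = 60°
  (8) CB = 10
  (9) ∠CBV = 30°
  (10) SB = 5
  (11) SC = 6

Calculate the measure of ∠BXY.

Step 1: By the law of cosines on triangle XYB: XB² = 10² + 10² − 2·10·10·cos(60°) = 100, so XB = 10.
Step 2: By the inverse law of cosines on triangle BXY: cos(∠BXY) = (10² + 10² − 10²) / (2·10·10) = 100/200 = 0.5, so ∠BXY = 60°.

Therefore, the measure of angle ∠BXY = 60°.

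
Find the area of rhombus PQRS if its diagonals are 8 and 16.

The diagonals of a rhombus divide it into four right triangles.
Each triangle has legs 8/ 2 = 4 and 16/2 = 8, so each has area (1/2)*4*8 = 16.
Four such triangles give total area = (d1 * d2) / 2 = 64.

64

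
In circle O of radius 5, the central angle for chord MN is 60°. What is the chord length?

Chord length = 2r sin(θ/2)
= 2 × 5 × sin(60°/2)
= 2 × 5 × sin(30°)
= 5

5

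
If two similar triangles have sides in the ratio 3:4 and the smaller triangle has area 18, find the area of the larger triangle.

For similar figures, the area ratio equals the square of the side ratio.
Side ratio (the smaller triangle to the larger triangle) = 3:4, so area ratio = 3^2:4^2 = 9:16.
If the area of the smaller triangle is 18, then the area of the larger triangle = 18 * (16/9) = 32.

32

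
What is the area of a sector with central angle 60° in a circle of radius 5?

The full circle has area πr² = π(5)² = 25*pi.
The sector covers 60° out of 360°, a fraction of 1/6.
Sector area = 25*pi × 1/6 = 25*pi/6.

25*pi/6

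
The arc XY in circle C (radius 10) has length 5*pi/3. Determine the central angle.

Arc length L = 2πr × θ/360, so θ = 360L / (2πr).
θ = 360 × 5*pi/3 / (2π × 10)
θ = 30°
θ = 30°

30°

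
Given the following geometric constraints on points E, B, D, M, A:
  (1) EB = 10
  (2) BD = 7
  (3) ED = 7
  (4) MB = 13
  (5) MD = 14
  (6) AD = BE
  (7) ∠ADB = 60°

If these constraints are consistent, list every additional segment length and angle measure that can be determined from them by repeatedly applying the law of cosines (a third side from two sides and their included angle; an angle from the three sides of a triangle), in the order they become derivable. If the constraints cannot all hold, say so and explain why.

The constraints are consistent. Derivable facts, in order:
After 1 step:
- BA = √79
- ∠BDE = 91.17°
- ∠BDM = 67.19°
- ∠BED = 44.42°
- ∠BMD = 29.76°
- ∠DBE = 44.42°
- ∠DBM = 83.06°
After 2 steps:
- ∠ABD = 77°
- ∠BAD = 43°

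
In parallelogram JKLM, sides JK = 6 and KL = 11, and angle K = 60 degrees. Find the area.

Area = a * b * sin(theta)
Area = 6 * 11 * sin(60 degrees)
Area = 66 * sqrt(3)/2
Area = 33*sqrt(3)

33*sqrt(3)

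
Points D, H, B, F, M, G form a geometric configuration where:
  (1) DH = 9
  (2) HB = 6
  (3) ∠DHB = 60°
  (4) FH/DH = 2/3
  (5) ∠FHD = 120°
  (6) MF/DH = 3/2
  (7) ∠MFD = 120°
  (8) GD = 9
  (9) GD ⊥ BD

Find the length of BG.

Step 1: By the law of cosines on triangle BHD: BD² = 6² + 9² − 2·6·9·cos(60°) = 63, so BD = 3·√7.
Step 2: By the law of cosines on triangle BDG: BG² = (3·√7)² + 9² − 2·3·√7·9·cos(90°) = 144, so BG = 12.

Therefore, the length of BG = 12.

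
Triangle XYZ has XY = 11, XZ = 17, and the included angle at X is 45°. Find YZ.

By the law of cosines: YZ^2 = XY^2 + XZ^2 - 2*XY*XZ*cos(X)
YZ^2 = 11^2 + 17^2 - 2*11*17*cos(45°)
YZ^2 = 121 + 289 - 374*(sqrt(2)/2)
YZ^2 = 410 - 187*sqrt(2)
YZ = sqrt(410 - 187*sqrt(2))

sqrt(410 - 187*sqrt(2))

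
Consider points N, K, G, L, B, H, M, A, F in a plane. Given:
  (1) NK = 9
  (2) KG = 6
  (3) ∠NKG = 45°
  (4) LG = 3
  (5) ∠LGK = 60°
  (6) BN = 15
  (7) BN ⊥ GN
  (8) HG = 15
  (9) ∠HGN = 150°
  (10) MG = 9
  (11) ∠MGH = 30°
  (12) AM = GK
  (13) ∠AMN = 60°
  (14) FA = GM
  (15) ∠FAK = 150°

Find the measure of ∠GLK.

Step 1: By the law of cosines on triangle LGK: LK² = 3² + 6² − 2·3·6·cos(60°) = 27, so LK = 3·√3.
Step 2: By the inverse law of cosines on triangle GLK: cos(∠GLK) = (3² + (3·√3)² − 6²) / (2·3·3·√3) = 0/31.18 = 0, so ∠GLK = 90°.

Therefore, the measure of angle ∠GLK = 90°.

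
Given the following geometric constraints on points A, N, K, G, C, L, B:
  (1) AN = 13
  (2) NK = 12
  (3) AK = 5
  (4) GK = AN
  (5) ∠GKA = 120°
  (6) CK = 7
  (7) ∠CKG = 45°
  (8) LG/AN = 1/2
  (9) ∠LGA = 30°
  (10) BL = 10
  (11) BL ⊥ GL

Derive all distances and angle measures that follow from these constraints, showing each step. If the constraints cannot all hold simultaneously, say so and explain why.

The constraints are consistent.

From the given relations:
  GK = AN = 13
  LG = 1/2·AN = 1/2·13 ≈ 6.5

Step 1: From AK = 5, KG = 13, and ∠AKG = 120°, by the law of cosines:
  AG² = AK² + KG² - 2·AK·KG·cos(120°) = 25 + 169 + 65 = 259
  AG ≈ 16.09

Step 2: From GK = 13, KC = 7, and ∠GKC = 45°, by the law of cosines:
  GC² = GK² + KC² - 2·GK·KC·cos(45°) = 169 + 49 - 128.7 = 89.31
  GC ≈ 9.45

Step 3: From GL = 6.5, LB = 10, and ∠GLB = 90°, by the law of cosines:
  GB² = GL² + LB² - 2·GL·LB·cos(90°) = 42.25 + 100 - 0 = 142.2
  GB ≈ 11.93

Step 4: From AK = 5, AN = 13, KN = 12, by the inverse law of cosines:
  cos(∠KAN) = (AK² + AN² - KN²) / (2·AK·AN)
  ∠KAN = 67.38°

Step 5: From NA = 13, NK = 12, AK = 5, by the inverse law of cosines:
  cos(∠ANK) = (NA² + NK² - AK²) / (2·NA·NK)
  ∠ANK = 22.62°

Step 6: From KA = 5, KN = 12, AN = 13, by the inverse law of cosines:
  cos(∠AKN) = (KA² + KN² - AN²) / (2·KA·KN)
  ∠AKN = 90°

Step 7: From AG = 16.09, GL = 6.5, and ∠AGL = 30°, by the law of cosines:
  AL² = AG² + GL² - 2·AG·GL·cos(30°) = 259 + 42.25 - 181.2 = 120.1
  AL ≈ 10.96

Step 8: From AG = 16.09, AK = 5, GK = 13, by the inverse law of cosines:
  cos(∠GAK) = (AG² + AK² - GK²) / (2·AG·AK)
  ∠GAK = 44.39°

Step 9: From GA = 16.09, GK = 13, AK = 5, by the inverse law of cosines:
  cos(∠AGK) = (GA² + GK² - AK²) / (2·GA·GK)
  ∠AGK = 15.61°

Step 10: From GB = 11.93, GL = 6.5, BL = 10, by the inverse law of cosines:
  cos(∠BGL) = (GB² + GL² - BL²) / (2·GB·GL)
  ∠BGL = 56.98°

Step 11: From GC = 9.45, GK = 13, CK = 7, by the inverse law of cosines:
  cos(∠CGK) = (GC² + GK² - CK²) / (2·GC·GK)
  ∠CGK = 31.59°

Step 12: From CG = 9.45, CK = 7, GK = 13, by the inverse law of cosines:
  cos(∠GCK) = (CG² + CK² - GK²) / (2·CG·CK)
  ∠GCK = 103.41°

Step 13: From BG = 11.93, BL = 10, GL = 6.5, by the inverse law of cosines:
  cos(∠GBL) = (BG² + BL² - GL²) / (2·BG·BL)
  ∠GBL = 33.02°

Step 14: From AG = 16.09, AL = 10.96, GL = 6.5, by the inverse law of cosines:
  cos(∠GAL) = (AG² + AL² - GL²) / (2·AG·AL)
  ∠GAL = 17.25°

Step 15: From LA = 10.96, LG = 6.5, AG = 16.09, by the inverse law of cosines:
  cos(∠ALG) = (LA² + LG² - AG²) / (2·LA·LG)
  ∠ALG = 132.75°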